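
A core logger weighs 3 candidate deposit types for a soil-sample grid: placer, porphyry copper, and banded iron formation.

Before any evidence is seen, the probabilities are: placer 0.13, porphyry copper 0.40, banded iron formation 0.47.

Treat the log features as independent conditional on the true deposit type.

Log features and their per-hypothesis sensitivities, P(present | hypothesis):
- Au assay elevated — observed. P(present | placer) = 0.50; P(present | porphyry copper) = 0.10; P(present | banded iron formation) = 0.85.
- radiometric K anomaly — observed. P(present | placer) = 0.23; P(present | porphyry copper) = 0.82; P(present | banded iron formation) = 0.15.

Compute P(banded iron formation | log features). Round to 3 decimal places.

0.557

By Bayes' rule with conditional independence, the unnormalized weight for each hypothesis is prior × ∏ likelihoods:
  placer: 0.13 × 0.50 × 0.23 = 0.01495
  porphyry copper: 0.40 × 0.10 × 0.82 = 0.0328
  banded iron formation: 0.47 × 0.85 × 0.15 = 0.059925
The unnormalized weights sum to 0.10767.
P(banded iron formation | evidence) = 0.059925 / 0.10767 ≈ 0.557.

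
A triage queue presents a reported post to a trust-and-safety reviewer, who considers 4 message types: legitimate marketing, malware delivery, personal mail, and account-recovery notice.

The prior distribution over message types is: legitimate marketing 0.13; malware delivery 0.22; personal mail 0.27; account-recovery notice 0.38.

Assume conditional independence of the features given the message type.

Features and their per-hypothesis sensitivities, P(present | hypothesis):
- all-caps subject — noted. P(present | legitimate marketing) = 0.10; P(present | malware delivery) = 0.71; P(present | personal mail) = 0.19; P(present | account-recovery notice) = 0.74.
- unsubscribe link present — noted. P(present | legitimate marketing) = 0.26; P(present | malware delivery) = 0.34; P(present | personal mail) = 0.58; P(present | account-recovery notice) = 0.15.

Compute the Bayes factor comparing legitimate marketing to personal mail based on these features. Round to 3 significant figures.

Joint likelihood of the feature pattern under each hypothesis:
  legitimate marketing: 0.10 × 0.26 = 0.026
  personal mail: 0.19 × 0.58 = 0.1102
Bayes factor = 0.026 / 0.1102 ≈ 0.236

0.236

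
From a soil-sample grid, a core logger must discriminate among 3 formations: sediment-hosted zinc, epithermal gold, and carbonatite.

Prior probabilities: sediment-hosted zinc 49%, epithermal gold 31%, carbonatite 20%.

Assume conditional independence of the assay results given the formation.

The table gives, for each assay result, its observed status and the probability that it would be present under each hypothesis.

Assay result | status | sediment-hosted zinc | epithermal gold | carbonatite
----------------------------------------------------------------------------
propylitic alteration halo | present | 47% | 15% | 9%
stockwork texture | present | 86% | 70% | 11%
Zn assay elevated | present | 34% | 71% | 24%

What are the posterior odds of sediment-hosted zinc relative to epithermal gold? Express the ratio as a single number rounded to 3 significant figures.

2.91

Unnormalized posterior weight (prior times the assay result likelihoods) for each of the two hypotheses:
  sediment-hosted zinc: 0.49 × 0.47 × 0.86 × 0.34 = 0.06734
  epithermal gold: 0.31 × 0.15 × 0.70 × 0.71 = 0.02311
Odds(sediment-hosted zinc : epithermal gold) = 0.06734 / 0.02311 ≈ 2.91.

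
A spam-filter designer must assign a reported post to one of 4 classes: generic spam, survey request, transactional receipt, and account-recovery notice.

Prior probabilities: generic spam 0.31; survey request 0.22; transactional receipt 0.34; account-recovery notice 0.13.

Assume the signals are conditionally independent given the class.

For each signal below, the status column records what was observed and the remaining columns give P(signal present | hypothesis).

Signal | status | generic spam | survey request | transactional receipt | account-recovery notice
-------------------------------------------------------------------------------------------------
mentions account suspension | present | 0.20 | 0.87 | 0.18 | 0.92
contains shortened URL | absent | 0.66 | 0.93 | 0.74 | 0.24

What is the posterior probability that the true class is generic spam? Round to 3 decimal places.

0.149

For each hypothesis, the unnormalized posterior weight is prior × product of the signal likelihoods (using 1 − P(present | H) for each absent signal):
  generic spam: 0.31 × 0.20 × (1 − 0.66) = 0.02108
  survey request: 0.22 × 0.87 × (1 − 0.93) = 0.013398
  transactional receipt: 0.34 × 0.18 × (1 − 0.74) = 0.015912
  account-recovery notice: 0.13 × 0.92 × (1 − 0.24) = 0.090896
The unnormalized weights sum to 0.14129.
P(generic spam | evidence) = 0.02108 / 0.14129 ≈ 0.149.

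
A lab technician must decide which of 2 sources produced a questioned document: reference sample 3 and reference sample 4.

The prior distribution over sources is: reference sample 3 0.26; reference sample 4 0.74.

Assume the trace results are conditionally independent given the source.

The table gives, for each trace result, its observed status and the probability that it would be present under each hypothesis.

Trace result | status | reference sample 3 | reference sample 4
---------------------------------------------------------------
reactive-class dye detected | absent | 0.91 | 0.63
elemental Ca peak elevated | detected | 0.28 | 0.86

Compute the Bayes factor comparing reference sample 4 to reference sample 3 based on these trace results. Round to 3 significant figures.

Take the product of per-trace result likelihoods under each hypothesis (using 1 − P(present | H) for each absent trace result), then divide.
  reference sample 4: (1 − 0.63) × 0.86 = 0.3182
  reference sample 3: (1 − 0.91) × 0.28 = 0.0252
Bayes factor = 0.3182 / 0.0252 ≈ 12.6

12.6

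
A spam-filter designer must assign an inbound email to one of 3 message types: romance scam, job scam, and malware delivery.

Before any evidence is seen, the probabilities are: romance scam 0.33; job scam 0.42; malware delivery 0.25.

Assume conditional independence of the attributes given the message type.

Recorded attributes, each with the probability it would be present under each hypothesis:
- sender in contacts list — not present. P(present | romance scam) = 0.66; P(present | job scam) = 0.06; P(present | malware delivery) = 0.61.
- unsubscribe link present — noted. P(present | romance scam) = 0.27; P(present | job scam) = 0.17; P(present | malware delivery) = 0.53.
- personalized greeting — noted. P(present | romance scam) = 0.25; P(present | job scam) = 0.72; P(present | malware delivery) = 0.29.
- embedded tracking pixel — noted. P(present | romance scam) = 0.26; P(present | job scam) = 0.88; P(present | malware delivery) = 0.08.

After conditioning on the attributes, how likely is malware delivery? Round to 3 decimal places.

Multiply each prior by the joint likelihood of the attribute pattern (using 1 − P(present | H) for each absent attribute):
  romance scam: 0.33 × (1 − 0.66) × 0.27 × 0.25 × 0.26 = 0.0019691
  job scam: 0.42 × (1 − 0.06) × 0.17 × 0.72 × 0.88 = 0.042525
  malware delivery: 0.25 × (1 − 0.61) × 0.53 × 0.29 × 0.08 = 0.0011989
The unnormalized weights sum to 0.045693.
P(malware delivery | evidence) = 0.0011989 / 0.045693 ≈ 0.026.

0.026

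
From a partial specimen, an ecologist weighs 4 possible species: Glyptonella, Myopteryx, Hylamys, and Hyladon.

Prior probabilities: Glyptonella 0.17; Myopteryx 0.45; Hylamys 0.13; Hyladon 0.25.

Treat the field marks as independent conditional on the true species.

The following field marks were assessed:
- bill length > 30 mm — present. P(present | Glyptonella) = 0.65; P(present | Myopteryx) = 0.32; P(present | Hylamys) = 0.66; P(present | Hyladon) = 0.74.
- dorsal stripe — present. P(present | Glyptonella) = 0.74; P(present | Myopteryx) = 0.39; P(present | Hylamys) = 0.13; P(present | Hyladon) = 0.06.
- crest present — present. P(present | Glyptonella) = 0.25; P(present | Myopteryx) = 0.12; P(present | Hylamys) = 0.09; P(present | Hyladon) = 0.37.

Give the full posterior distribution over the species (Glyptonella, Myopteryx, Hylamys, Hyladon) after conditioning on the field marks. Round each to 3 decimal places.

0.633, 0.209, 0.031, 0.127

Multiply each prior by the joint likelihood of the field mark pattern:
  Glyptonella: 0.17 × 0.65 × 0.74 × 0.25 = 0.020443
  Myopteryx: 0.45 × 0.32 × 0.39 × 0.12 = 0.0067392
  Hylamys: 0.13 × 0.66 × 0.13 × 0.09 = 0.0010039
  Hyladon: 0.25 × 0.74 × 0.06 × 0.37 = 0.004107
The unnormalized weights sum to 0.032293.
P(Glyptonella | evidence) = 0.020443 / 0.032293 ≈ 0.633
P(Myopteryx | evidence) = 0.0067392 / 0.032293 ≈ 0.209
P(Hylamys | evidence) = 0.0010039 / 0.032293 ≈ 0.031
P(Hyladon | evidence) = 0.004107 / 0.032293 ≈ 0.127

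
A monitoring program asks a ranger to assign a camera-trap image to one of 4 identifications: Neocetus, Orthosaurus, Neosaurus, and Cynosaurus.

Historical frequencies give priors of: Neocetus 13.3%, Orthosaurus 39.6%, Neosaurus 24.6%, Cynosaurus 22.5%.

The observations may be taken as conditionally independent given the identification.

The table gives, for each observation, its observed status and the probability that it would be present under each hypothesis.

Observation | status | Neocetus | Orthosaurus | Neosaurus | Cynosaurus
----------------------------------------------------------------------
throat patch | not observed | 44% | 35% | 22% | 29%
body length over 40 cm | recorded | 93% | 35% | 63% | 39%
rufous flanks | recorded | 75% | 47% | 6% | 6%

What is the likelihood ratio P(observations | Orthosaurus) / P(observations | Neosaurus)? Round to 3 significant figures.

3.63

Joint likelihood of the evidence pattern under each hypothesis (using 1 − P(present | H) for each absent observation):
  Orthosaurus: (1 − 0.35) × 0.35 × 0.47 = 0.10692
  Neosaurus: (1 − 0.22) × 0.63 × 0.06 = 0.029484
Bayes factor = 0.10692 / 0.029484 ≈ 3.63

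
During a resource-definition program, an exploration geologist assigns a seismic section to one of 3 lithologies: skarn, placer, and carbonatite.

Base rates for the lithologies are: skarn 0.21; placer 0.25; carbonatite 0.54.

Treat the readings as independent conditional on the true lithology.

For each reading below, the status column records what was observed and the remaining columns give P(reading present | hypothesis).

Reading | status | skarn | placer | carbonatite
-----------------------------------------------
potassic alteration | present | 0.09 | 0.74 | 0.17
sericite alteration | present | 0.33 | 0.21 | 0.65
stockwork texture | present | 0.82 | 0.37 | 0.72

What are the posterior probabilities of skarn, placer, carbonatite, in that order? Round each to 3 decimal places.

0.082, 0.230, 0.688

Multiply each prior by the joint likelihood of the reading pattern:
  skarn: 0.21 × 0.09 × 0.33 × 0.82 = 0.0051143
  placer: 0.25 × 0.74 × 0.21 × 0.37 = 0.014374
  carbonatite: 0.54 × 0.17 × 0.65 × 0.72 = 0.042962
The unnormalized weights sum to 0.062451.
P(skarn | evidence) = 0.0051143 / 0.062451 ≈ 0.082
P(placer | evidence) = 0.014374 / 0.062451 ≈ 0.230
P(carbonatite | evidence) = 0.042962 / 0.062451 ≈ 0.688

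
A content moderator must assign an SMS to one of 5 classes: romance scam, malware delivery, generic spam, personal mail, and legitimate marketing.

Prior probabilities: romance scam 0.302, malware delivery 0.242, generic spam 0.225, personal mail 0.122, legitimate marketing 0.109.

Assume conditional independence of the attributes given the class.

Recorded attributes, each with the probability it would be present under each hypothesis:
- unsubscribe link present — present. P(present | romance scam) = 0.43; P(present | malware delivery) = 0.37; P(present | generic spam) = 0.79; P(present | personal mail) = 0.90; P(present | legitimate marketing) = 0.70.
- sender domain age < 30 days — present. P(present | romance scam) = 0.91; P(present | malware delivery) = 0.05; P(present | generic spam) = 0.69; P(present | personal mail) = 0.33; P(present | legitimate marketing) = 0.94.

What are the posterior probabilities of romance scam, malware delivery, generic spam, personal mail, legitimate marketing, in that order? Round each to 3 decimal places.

For each hypothesis, the unnormalized posterior weight is prior × product of the attribute likelihoods:
  romance scam: 0.302 × 0.43 × 0.91 = 0.11817
  malware delivery: 0.242 × 0.37 × 0.05 = 0.004477
  generic spam: 0.225 × 0.79 × 0.69 = 0.12265
  personal mail: 0.122 × 0.90 × 0.33 = 0.036234
  legitimate marketing: 0.109 × 0.70 × 0.94 = 0.071722
Marginal likelihood of the evidence = 0.35325.
P(romance scam | evidence) = 0.11817 / 0.35325 ≈ 0.335
P(malware delivery | evidence) = 0.004477 / 0.35325 ≈ 0.013
P(generic spam | evidence) = 0.12265 / 0.35325 ≈ 0.347
P(personal mail | evidence) = 0.036234 / 0.35325 ≈ 0.103
P(legitimate marketing | evidence) = 0.071722 / 0.35325 ≈ 0.203

0.335, 0.013, 0.347, 0.103, 0.203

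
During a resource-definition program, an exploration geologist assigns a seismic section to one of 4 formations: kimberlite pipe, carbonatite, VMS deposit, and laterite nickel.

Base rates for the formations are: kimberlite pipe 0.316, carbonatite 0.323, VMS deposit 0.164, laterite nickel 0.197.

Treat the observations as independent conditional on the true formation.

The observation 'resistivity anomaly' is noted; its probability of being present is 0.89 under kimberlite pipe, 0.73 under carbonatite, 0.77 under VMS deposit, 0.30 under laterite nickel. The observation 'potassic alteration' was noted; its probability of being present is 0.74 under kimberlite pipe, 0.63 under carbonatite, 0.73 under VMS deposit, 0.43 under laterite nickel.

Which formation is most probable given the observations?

kimberlite pipe

For each hypothesis, the unnormalized posterior weight is prior × product of the observation likelihoods:
  kimberlite pipe: 0.316 × 0.89 × 0.74 = 0.20812
  carbonatite: 0.323 × 0.73 × 0.63 = 0.14855
  VMS deposit: 0.164 × 0.77 × 0.73 = 0.092184
  laterite nickel: 0.197 × 0.30 × 0.43 = 0.025413
Marginal likelihood of the evidence = 0.47426.
P(kimberlite pipe | evidence) ≈ 0.20812 / 0.47426 ≈ 0.439
P(carbonatite | evidence) ≈ 0.14855 / 0.47426 ≈ 0.313
P(VMS deposit | evidence) ≈ 0.092184 / 0.47426 ≈ 0.194
P(laterite nickel | evidence) ≈ 0.025413 / 0.47426 ≈ 0.054
The largest is 0.439, so kimberlite pipe is most probable.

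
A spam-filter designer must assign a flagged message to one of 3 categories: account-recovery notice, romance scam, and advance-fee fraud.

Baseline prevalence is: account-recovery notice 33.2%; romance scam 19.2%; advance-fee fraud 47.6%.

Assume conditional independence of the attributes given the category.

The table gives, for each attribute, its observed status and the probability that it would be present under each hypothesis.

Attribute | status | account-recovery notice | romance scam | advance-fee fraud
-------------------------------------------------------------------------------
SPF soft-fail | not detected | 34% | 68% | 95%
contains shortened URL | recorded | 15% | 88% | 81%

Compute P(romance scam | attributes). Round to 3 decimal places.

Multiply each prior by the joint likelihood of the attribute pattern (using 1 − P(present | H) for each absent attribute):
  account-recovery notice: 0.332 × (1 − 0.34) × 0.15 = 0.032868
  romance scam: 0.192 × (1 − 0.68) × 0.88 = 0.054067
  advance-fee fraud: 0.476 × (1 − 0.95) × 0.81 = 0.019278
Normalizing constant Z = 0.032868 + 0.054067 + 0.019278 = 0.10621.
P(romance scam | evidence) = 0.054067 / 0.10621 ≈ 0.509.

0.509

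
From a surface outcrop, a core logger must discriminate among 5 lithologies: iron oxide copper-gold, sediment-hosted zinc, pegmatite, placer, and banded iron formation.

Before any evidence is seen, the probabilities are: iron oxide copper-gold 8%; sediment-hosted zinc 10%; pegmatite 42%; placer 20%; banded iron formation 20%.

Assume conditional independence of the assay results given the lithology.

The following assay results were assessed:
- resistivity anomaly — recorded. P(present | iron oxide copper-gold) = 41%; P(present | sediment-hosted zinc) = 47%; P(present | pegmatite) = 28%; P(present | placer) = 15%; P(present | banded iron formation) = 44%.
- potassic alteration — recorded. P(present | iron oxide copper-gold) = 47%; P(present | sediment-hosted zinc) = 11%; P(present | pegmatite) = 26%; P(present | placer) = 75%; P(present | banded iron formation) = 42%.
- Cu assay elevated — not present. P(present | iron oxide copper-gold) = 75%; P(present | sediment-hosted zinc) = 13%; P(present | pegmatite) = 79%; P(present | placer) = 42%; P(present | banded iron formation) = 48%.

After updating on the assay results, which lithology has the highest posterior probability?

banded iron formation

By Bayes' rule with conditional independence, the unnormalized weight for each hypothesis is prior × ∏ likelihoods (using 1 − P(present | H) for each absent assay result):
  iron oxide copper-gold: 0.08 × 0.41 × 0.47 × (1 − 0.75) = 0.003854
  sediment-hosted zinc: 0.10 × 0.47 × 0.11 × (1 − 0.13) = 0.0044979
  pegmatite: 0.42 × 0.28 × 0.26 × (1 − 0.79) = 0.006421
  placer: 0.20 × 0.15 × 0.75 × (1 − 0.42) = 0.01305
  banded iron formation: 0.20 × 0.44 × 0.42 × (1 − 0.48) = 0.019219
Normalizing constant Z = 0.003854 + 0.0044979 + 0.006421 + 0.01305 + 0.019219 = 0.047042.
P(iron oxide copper-gold | evidence) ≈ 0.003854 / 0.047042 ≈ 0.082
P(sediment-hosted zinc | evidence) ≈ 0.0044979 / 0.047042 ≈ 0.096
P(pegmatite | evidence) ≈ 0.006421 / 0.047042 ≈ 0.136
P(placer | evidence) ≈ 0.01305 / 0.047042 ≈ 0.277
P(banded iron formation | evidence) ≈ 0.019219 / 0.047042 ≈ 0.409
The largest is 0.409, so banded iron formation is most probable.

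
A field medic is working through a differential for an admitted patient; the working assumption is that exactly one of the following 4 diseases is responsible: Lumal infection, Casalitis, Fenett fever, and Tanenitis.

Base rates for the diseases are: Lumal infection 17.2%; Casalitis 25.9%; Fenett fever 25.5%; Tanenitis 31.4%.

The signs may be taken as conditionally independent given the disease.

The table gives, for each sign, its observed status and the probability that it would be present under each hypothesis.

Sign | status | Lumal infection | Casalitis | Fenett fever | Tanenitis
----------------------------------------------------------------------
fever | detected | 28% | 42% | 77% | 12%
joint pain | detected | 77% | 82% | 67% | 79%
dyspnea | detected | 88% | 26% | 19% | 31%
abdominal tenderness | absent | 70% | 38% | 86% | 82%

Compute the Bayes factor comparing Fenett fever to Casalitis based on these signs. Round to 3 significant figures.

0.247

Take the product of per-sign likelihoods under each hypothesis (using 1 − P(present | H) for each absent sign), then divide.
  Fenett fever: 0.77 × 0.67 × 0.19 × (1 − 0.86) = 0.013723
  Casalitis: 0.42 × 0.82 × 0.26 × (1 − 0.38) = 0.055517
Bayes factor = 0.013723 / 0.055517 ≈ 0.247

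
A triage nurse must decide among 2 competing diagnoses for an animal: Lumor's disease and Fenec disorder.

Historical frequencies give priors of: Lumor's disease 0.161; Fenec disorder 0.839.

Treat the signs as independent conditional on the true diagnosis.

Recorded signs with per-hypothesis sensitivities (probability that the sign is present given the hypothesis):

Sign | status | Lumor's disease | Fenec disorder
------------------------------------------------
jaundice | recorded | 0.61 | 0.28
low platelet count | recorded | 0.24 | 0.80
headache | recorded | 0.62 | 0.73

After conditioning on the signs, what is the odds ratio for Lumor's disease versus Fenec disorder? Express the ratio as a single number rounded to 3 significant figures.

0.107

Posterior odds equal prior odds times the likelihood ratio; only the two competing hypotheses matter.
  Lumor's disease: 0.161 × 0.61 × 0.24 × 0.62 = 0.014614
  Fenec disorder: 0.839 × 0.28 × 0.80 × 0.73 = 0.13719
Posterior odds = 0.014614 / 0.13719 ≈ 0.107.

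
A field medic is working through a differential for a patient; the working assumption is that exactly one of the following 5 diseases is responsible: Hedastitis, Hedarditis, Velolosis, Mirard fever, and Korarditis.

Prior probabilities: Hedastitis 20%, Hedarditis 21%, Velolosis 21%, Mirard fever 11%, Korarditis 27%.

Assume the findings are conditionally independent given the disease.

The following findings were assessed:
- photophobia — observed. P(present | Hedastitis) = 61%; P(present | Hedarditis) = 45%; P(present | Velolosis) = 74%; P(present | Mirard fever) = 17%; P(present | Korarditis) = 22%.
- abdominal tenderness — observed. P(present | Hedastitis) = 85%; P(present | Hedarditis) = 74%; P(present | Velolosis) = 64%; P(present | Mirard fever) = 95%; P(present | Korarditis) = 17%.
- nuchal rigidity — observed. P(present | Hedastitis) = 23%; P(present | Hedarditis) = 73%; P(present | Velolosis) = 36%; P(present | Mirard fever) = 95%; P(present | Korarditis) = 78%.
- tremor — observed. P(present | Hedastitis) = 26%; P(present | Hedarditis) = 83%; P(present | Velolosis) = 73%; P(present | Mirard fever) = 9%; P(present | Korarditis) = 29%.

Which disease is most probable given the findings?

By Bayes' rule with conditional independence, the unnormalized weight for each hypothesis is prior × ∏ likelihoods:
  Hedastitis: 0.20 × 0.61 × 0.85 × 0.23 × 0.26 = 0.0062013
  Hedarditis: 0.21 × 0.45 × 0.74 × 0.73 × 0.83 = 0.042371
  Velolosis: 0.21 × 0.74 × 0.64 × 0.36 × 0.73 = 0.026137
  Mirard fever: 0.11 × 0.17 × 0.95 × 0.95 × 0.09 = 0.0015189
  Korarditis: 0.27 × 0.22 × 0.17 × 0.78 × 0.29 = 0.0022842
Normalizing constant Z = 0.0062013 + 0.042371 + 0.026137 + 0.0015189 + 0.0022842 = 0.078512.
P(Hedastitis | evidence) ≈ 0.0062013 / 0.078512 ≈ 0.079
P(Hedarditis | evidence) ≈ 0.042371 / 0.078512 ≈ 0.540
P(Velolosis | evidence) ≈ 0.026137 / 0.078512 ≈ 0.333
P(Mirard fever | evidence) ≈ 0.0015189 / 0.078512 ≈ 0.019
P(Korarditis | evidence) ≈ 0.0022842 / 0.078512 ≈ 0.029
The largest is 0.540, so Hedarditis is most probable.

Hedarditis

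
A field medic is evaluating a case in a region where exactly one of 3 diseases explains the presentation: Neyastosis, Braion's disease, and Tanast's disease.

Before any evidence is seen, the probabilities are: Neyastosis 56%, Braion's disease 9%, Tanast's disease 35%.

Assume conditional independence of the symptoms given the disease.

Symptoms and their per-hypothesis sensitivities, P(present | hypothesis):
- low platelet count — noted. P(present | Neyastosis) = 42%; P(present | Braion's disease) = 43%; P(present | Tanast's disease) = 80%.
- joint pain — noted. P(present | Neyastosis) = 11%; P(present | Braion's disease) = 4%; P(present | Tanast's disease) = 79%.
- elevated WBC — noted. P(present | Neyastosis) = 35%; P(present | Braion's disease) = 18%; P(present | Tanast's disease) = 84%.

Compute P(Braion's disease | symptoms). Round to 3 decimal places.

By Bayes' rule with conditional independence, the unnormalized weight for each hypothesis is prior × ∏ likelihoods:
  Neyastosis: 0.56 × 0.42 × 0.11 × 0.35 = 0.0090552
  Braion's disease: 0.09 × 0.43 × 0.04 × 0.18 = 0.00027864
  Tanast's disease: 0.35 × 0.80 × 0.79 × 0.84 = 0.18581
The unnormalized weights sum to 0.19514.
P(Braion's disease | evidence) = 0.00027864 / 0.19514 ≈ 0.001.

0.001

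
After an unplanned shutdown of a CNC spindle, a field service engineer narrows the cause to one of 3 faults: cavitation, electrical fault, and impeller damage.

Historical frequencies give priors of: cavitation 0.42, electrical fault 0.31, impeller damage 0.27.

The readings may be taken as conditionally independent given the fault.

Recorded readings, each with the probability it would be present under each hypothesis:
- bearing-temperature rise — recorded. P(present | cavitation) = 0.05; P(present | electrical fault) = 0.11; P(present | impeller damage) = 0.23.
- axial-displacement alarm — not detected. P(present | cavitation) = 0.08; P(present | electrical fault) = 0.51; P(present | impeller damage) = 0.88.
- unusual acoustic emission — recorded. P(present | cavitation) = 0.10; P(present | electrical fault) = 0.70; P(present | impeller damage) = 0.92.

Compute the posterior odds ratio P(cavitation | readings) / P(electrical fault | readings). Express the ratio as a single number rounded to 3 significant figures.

Posterior odds equal prior odds times the likelihood ratio; only the two competing hypotheses matter (using 1 − P(present | H) for each absent reading).
  cavitation: 0.42 × 0.05 × (1 − 0.08) × 0.10 = 0.001932
  electrical fault: 0.31 × 0.11 × (1 − 0.51) × 0.70 = 0.011696
Posterior odds = 0.001932 / 0.011696 ≈ 0.165.

0.165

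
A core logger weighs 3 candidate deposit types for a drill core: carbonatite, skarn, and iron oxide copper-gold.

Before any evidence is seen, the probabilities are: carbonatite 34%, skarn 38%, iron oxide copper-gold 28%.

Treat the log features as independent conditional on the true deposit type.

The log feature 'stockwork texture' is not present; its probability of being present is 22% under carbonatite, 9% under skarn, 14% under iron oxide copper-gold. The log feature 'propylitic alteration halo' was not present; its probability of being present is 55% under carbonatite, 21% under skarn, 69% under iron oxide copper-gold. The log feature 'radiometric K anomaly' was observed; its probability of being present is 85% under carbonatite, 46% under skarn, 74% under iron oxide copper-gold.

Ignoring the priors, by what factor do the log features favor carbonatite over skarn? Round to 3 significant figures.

The Bayes factor is the ratio of the joint likelihoods of the log feature pattern under the two hypotheses (using 1 − P(present | H) for each absent log feature).
  carbonatite: (1 − 0.22) × (1 − 0.55) × 0.85 = 0.29835
  skarn: (1 − 0.09) × (1 − 0.21) × 0.46 = 0.33069
Bayes factor = 0.29835 / 0.33069 ≈ 0.902

0.902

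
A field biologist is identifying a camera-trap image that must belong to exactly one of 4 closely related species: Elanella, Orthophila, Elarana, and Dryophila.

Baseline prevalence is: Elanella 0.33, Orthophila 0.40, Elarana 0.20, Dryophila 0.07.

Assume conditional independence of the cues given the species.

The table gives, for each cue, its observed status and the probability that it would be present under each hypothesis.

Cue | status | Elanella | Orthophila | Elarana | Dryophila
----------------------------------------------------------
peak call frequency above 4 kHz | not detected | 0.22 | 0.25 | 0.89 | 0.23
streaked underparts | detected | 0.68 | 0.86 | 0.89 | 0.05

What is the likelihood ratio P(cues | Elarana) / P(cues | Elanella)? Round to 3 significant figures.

0.185

Joint likelihood of the cue pattern under each hypothesis (using 1 − P(present | H) for each absent cue):
  Elarana: (1 − 0.89) × 0.89 = 0.0979
  Elanella: (1 − 0.22) × 0.68 = 0.5304
Bayes factor = 0.0979 / 0.5304 ≈ 0.185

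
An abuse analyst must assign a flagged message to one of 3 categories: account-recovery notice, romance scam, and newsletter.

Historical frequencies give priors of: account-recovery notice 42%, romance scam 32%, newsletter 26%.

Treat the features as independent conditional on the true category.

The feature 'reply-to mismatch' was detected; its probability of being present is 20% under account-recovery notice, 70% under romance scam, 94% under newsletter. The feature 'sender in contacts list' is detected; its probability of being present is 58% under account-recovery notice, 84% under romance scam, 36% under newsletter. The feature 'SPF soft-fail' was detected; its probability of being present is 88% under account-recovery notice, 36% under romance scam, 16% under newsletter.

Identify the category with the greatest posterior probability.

For each hypothesis, the unnormalized posterior weight is prior × product of the feature likelihoods:
  account-recovery notice: 0.42 × 0.20 × 0.58 × 0.88 = 0.042874
  romance scam: 0.32 × 0.70 × 0.84 × 0.36 = 0.067738
  newsletter: 0.26 × 0.94 × 0.36 × 0.16 = 0.014077
The unnormalized weights sum to 0.12469.
P(account-recovery notice | evidence) ≈ 0.042874 / 0.12469 ≈ 0.344
P(romance scam | evidence) ≈ 0.067738 / 0.12469 ≈ 0.543
P(newsletter | evidence) ≈ 0.014077 / 0.12469 ≈ 0.113
The largest is 0.543, so romance scam is most probable.

romance scam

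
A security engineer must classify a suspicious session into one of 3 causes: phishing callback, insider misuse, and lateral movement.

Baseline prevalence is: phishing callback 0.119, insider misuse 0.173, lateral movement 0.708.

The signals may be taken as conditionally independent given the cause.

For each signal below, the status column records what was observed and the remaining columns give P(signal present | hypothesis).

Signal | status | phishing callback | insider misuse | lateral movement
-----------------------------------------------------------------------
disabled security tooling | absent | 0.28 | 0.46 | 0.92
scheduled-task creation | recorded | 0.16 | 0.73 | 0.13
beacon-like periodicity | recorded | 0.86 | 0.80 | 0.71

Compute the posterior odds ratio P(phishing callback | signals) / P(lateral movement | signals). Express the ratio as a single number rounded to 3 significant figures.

2.26

Posterior odds equal prior odds times the likelihood ratio; only the two competing hypotheses matter (using 1 − P(present | H) for each absent signal).
  phishing callback: 0.119 × (1 − 0.28) × 0.16 × 0.86 = 0.01179
  lateral movement: 0.708 × (1 − 0.92) × 0.13 × 0.71 = 0.0052279
Posterior odds = 0.01179 / 0.0052279 ≈ 2.26.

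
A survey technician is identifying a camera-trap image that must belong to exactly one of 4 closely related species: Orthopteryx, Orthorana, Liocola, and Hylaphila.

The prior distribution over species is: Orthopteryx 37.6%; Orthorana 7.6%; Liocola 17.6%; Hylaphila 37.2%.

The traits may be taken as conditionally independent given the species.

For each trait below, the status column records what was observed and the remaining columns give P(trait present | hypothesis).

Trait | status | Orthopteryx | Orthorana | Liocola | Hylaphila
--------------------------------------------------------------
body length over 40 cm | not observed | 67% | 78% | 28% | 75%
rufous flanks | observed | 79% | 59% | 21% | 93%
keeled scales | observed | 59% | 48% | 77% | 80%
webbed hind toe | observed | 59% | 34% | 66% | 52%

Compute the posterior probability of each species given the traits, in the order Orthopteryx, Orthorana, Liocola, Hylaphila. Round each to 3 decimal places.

By Bayes' rule with conditional independence, the unnormalized weight for each hypothesis is prior × ∏ likelihoods (using 1 − P(present | H) for each absent trait):
  Orthopteryx: 0.376 × (1 − 0.67) × 0.79 × 0.59 × 0.59 = 0.034122
  Orthorana: 0.076 × (1 − 0.78) × 0.59 × 0.48 × 0.34 = 0.0016099
  Liocola: 0.176 × (1 − 0.28) × 0.21 × 0.77 × 0.66 = 0.013524
  Hylaphila: 0.372 × (1 − 0.75) × 0.93 × 0.80 × 0.52 = 0.03598
Normalizing constant Z = 0.034122 + 0.0016099 + 0.013524 + 0.03598 = 0.085235.
P(Orthopteryx | evidence) = 0.034122 / 0.085235 ≈ 0.400
P(Orthorana | evidence) = 0.0016099 / 0.085235 ≈ 0.019
P(Liocola | evidence) = 0.013524 / 0.085235 ≈ 0.159
P(Hylaphila | evidence) = 0.03598 / 0.085235 ≈ 0.422

0.400, 0.019, 0.159, 0.422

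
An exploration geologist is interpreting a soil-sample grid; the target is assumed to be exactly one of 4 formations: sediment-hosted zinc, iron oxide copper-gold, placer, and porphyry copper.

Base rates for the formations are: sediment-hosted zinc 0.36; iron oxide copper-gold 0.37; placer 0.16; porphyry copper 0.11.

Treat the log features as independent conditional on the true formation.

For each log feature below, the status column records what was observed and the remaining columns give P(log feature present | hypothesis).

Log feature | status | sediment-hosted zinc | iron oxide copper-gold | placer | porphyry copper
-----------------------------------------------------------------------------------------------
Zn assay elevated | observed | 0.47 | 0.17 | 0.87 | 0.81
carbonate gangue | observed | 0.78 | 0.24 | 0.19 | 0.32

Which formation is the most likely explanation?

sediment-hosted zinc

For each hypothesis, the unnormalized posterior weight is prior × product of the log feature likelihoods:
  sediment-hosted zinc: 0.36 × 0.47 × 0.78 = 0.13198
  iron oxide copper-gold: 0.37 × 0.17 × 0.24 = 0.015096
  placer: 0.16 × 0.87 × 0.19 = 0.026448
  porphyry copper: 0.11 × 0.81 × 0.32 = 0.028512
Normalizing constant Z = 0.13198 + 0.015096 + 0.026448 + 0.028512 = 0.20203.
P(sediment-hosted zinc | evidence) ≈ 0.13198 / 0.20203 ≈ 0.653
P(iron oxide copper-gold | evidence) ≈ 0.015096 / 0.20203 ≈ 0.075
P(placer | evidence) ≈ 0.026448 / 0.20203 ≈ 0.131
P(porphyry copper | evidence) ≈ 0.028512 / 0.20203 ≈ 0.141
The largest is 0.653, so sediment-hosted zinc is most probable.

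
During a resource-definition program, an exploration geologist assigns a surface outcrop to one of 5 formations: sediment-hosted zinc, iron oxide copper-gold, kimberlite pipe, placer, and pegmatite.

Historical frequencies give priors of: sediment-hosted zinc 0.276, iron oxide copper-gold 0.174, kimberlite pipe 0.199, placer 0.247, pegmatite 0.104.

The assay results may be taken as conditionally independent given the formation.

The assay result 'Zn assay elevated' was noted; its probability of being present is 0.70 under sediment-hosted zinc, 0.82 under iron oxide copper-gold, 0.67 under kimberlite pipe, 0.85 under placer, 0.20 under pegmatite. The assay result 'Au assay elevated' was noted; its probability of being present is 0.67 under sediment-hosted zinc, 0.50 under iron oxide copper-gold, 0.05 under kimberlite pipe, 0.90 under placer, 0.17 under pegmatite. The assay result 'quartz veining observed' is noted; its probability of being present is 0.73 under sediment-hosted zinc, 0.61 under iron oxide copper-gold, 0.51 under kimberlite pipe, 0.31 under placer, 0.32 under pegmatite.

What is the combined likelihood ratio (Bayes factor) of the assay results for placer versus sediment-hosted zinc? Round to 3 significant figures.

0.693

Take the product of per-assay result likelihoods under each hypothesis, then divide.
  placer: 0.85 × 0.90 × 0.31 = 0.23715
  sediment-hosted zinc: 0.70 × 0.67 × 0.73 = 0.34237
Bayes factor = 0.23715 / 0.34237 ≈ 0.693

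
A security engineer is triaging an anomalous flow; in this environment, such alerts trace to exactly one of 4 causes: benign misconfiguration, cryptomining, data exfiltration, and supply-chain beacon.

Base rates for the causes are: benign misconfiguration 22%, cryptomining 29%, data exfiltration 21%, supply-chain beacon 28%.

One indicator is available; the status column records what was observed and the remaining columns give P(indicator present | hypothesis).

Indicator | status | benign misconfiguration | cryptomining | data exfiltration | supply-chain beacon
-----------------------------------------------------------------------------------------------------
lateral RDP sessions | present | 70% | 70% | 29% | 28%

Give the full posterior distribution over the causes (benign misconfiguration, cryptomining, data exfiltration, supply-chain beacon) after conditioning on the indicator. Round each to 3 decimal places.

0.310, 0.409, 0.123, 0.158

By Bayes' rule, the unnormalized weight for each hypothesis is prior × likelihood:
  benign misconfiguration: 0.22 × 0.70 = 0.154
  cryptomining: 0.29 × 0.70 = 0.203
  data exfiltration: 0.21 × 0.29 = 0.0609
  supply-chain beacon: 0.28 × 0.28 = 0.0784
The unnormalized weights sum to 0.4963.
P(benign misconfiguration | evidence) = 0.154 / 0.4963 ≈ 0.310
P(cryptomining | evidence) = 0.203 / 0.4963 ≈ 0.409
P(data exfiltration | evidence) = 0.0609 / 0.4963 ≈ 0.123
P(supply-chain beacon | evidence) = 0.0784 / 0.4963 ≈ 0.158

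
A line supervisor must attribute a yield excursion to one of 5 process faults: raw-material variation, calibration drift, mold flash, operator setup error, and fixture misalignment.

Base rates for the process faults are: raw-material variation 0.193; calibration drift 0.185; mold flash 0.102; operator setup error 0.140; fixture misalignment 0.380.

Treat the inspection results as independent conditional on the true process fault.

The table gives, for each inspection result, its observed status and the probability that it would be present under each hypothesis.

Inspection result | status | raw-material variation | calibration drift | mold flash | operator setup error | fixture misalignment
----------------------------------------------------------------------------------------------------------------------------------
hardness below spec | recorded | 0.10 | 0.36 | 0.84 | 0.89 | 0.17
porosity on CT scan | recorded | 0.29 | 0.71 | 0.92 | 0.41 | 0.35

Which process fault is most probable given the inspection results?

mold flash

By Bayes' rule with conditional independence, the unnormalized weight for each hypothesis is prior × ∏ likelihoods:
  raw-material variation: 0.193 × 0.10 × 0.29 = 0.005597
  calibration drift: 0.185 × 0.36 × 0.71 = 0.047286
  mold flash: 0.102 × 0.84 × 0.92 = 0.078826
  operator setup error: 0.140 × 0.89 × 0.41 = 0.051086
  fixture misalignment: 0.380 × 0.17 × 0.35 = 0.02261
The unnormalized weights sum to 0.2054.
P(raw-material variation | evidence) ≈ 0.005597 / 0.2054 ≈ 0.027
P(calibration drift | evidence) ≈ 0.047286 / 0.2054 ≈ 0.230
P(mold flash | evidence) ≈ 0.078826 / 0.2054 ≈ 0.384
P(operator setup error | evidence) ≈ 0.051086 / 0.2054 ≈ 0.249
P(fixture misalignment | evidence) ≈ 0.02261 / 0.2054 ≈ 0.110
The largest is 0.384, so mold flash is most probable.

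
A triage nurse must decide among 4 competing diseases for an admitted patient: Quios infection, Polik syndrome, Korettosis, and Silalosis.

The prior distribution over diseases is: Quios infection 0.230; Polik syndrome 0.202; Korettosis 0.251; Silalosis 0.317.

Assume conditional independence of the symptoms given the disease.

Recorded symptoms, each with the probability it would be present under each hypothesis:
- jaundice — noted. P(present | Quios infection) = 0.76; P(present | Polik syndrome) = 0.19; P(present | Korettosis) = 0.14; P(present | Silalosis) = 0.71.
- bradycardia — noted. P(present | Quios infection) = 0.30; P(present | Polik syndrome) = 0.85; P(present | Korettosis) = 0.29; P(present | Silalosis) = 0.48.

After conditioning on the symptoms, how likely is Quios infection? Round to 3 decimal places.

Multiply each prior by the joint likelihood of the symptom pattern:
  Quios infection: 0.230 × 0.76 × 0.30 = 0.05244
  Polik syndrome: 0.202 × 0.19 × 0.85 = 0.032623
  Korettosis: 0.251 × 0.14 × 0.29 = 0.010191
  Silalosis: 0.317 × 0.71 × 0.48 = 0.10803
Normalizing constant Z = 0.05244 + 0.032623 + 0.010191 + 0.10803 = 0.20329.
P(Quios infection | evidence) = 0.05244 / 0.20329 ≈ 0.258.

0.258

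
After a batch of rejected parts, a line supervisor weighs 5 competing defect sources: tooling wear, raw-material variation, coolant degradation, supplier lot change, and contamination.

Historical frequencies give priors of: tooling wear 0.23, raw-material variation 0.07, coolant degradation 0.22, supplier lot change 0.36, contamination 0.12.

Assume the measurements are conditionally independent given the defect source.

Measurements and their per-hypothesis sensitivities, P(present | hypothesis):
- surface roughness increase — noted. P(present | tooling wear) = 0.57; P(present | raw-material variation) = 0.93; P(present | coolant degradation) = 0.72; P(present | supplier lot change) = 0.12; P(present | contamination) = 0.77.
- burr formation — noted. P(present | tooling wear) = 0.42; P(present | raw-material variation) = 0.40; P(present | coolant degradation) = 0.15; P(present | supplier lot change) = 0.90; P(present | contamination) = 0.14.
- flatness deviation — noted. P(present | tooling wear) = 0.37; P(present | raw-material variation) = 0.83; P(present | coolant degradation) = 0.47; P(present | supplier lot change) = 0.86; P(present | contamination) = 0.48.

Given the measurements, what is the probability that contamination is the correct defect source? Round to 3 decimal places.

0.067

By Bayes' rule with conditional independence, the unnormalized weight for each hypothesis is prior × ∏ likelihoods:
  tooling wear: 0.23 × 0.57 × 0.42 × 0.37 = 0.020373
  raw-material variation: 0.07 × 0.93 × 0.40 × 0.83 = 0.021613
  coolant degradation: 0.22 × 0.72 × 0.15 × 0.47 = 0.011167
  supplier lot change: 0.36 × 0.12 × 0.90 × 0.86 = 0.033437
  contamination: 0.12 × 0.77 × 0.14 × 0.48 = 0.0062093
Normalizing constant Z = 0.020373 + 0.021613 + 0.011167 + 0.033437 + 0.0062093 = 0.092799.
P(contamination | evidence) = 0.0062093 / 0.092799 ≈ 0.067.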